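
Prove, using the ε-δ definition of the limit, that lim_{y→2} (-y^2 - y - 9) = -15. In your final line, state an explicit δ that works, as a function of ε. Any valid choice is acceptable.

Suppose ε > 0. We want δ > 0 such that 0 < |y − 2| < δ implies |(-y^2 - y - 9) + 15| < ε.
(-y^2 - y - 9) + 15 = -y^2 - y + 6 = (y − 2)(-y - 3).
So |(-y^2 - y - 9) + 15| = |y − 2|·|-y - 3|.
Assume first that |y − 2| < 2, so |y| < 4. Then |-y - 3| ≤ 4 + 3 = 7.
Hence |(-y^2 - y - 9) + 15| ≤ 7|y − 2| < ε provided |y − 2| < ε/7.
Choosing δ = min(2, ε/7) ensures both conditions, hence |(-y^2 - y - 9) + 15| < ε.

δ = min(2, ε/7)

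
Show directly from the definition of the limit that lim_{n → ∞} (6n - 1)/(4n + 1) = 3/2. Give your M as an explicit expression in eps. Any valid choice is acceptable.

M = (5/8)/eps

Let eps > 0. For n ≥ 1, |(6n - 1)/(4n + 1) − (3/2)| = |-10|/(4(4n + 1)) = 10/(4(4n + 1)).
Since 4n + 1 ≥ 4n for n ≥ 1, this is ≤ 10/(4·4n) = (5/8)/n.
So |(6n - 1)/(4n + 1) − (3/2)| < eps whenever n > (5/8)/eps.
Take M = (5/8)/eps. If n > M then |(6n - 1)/(4n + 1) − (3/2)| ≤ (5/8)/n < eps.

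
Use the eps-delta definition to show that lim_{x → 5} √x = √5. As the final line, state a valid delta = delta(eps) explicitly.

delta = min(5, √5·eps)

Fix eps > 0. We want delta > 0 such that 0 < |x − 5| < delta implies |√x − √5| < eps.
Multiplying by the conjugate, |√x − √5| = |x − 5|/(√x + √5).
Restrict delta ≤ 5 so that |x − 5| < 5 forces x > 0, and then √x + √5 > √5.
Hence |√x − √5| < |x − 5|/√5, which is < eps once |x − 5| < √5·eps.
Take delta = min(5, √5·eps). If 0 < |x − 5| < delta then x > 0 and |√x − √5| < |x − 5|/√5 < eps.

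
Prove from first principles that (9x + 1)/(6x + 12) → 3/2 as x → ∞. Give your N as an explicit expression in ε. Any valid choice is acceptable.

N = (17/6)/ε

Fix ε > 0. We seek N > 0 such that x > N implies |(9x + 1)/(6x + 12) − (3/2)| < ε.
(9x + 1)/(6x + 12) − (3/2) = (6(9x + 1) − 9(6x + 12)) / (6(6x + 12)) = -102/(6(6x + 12)).
For x > 0 we have 6x + 12 > 6x, so |(9x + 1)/(6x + 12) − (3/2)| = 102/(6(6x + 12)) < 102/(6·6x) = (17/6)/x.
Thus |(9x + 1)/(6x + 12) − (3/2)| < ε whenever x > (17/6)/ε.
Take N = (17/6)/ε. If x > N then |(9x + 1)/(6x + 12) − (3/2)| < (17/6)/x < ε.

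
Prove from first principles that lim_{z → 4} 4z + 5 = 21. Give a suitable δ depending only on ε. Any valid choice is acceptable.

Suppose ε > 0. We need δ > 0 so that 0 < |z − 4| < δ implies |(4z + 5) − 21| < ε.
Since (4z + 5) − 21 = 4(z − 4), we have |(4z + 5) − 21| = 4|z − 4|.
Thus it suffices that |z − 4| < ε/4.
Choosing δ = ε/4 gives |(4z + 5) − 21| = 4|z − 4| < ε whenever |z − 4| < δ.

δ = ε/4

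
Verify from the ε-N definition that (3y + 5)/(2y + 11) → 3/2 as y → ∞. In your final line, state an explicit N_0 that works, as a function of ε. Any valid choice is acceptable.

N_0 = (23/4)/ε

Let ε > 0. We seek N_0 > 0 such that y > N_0 implies |(3y + 5)/(2y + 11) − (3/2)| < ε.
(3y + 5)/(2y + 11) − (3/2) = (2(3y + 5) − 3(2y + 11)) / (2(2y + 11)) = -23/(2(2y + 11)).
For y > 0 we have 2y + 11 > 2y, so |(3y + 5)/(2y + 11) − (3/2)| = 23/(2(2y + 11)) < 23/(2·2y) = (23/4)/y.
Thus |(3y + 5)/(2y + 11) − (3/2)| < ε whenever y > (23/4)/ε.
Take N_0 = (23/4)/ε. If y > N_0 then |(3y + 5)/(2y + 11) − (3/2)| < (23/4)/y < ε.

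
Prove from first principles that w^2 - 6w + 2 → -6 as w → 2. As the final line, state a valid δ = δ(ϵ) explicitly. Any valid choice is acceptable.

Fix ϵ > 0. We want δ > 0 such that 0 < |w − 2| < δ implies |(w^2 - 6w + 2) + 6| < ϵ.
(w^2 - 6w + 2) + 6 = w^2 - 6w + 8 = (w − 2)(w - 4).
So |(w^2 - 6w + 2) + 6| = |w − 2|·|w - 4|.
Assume first that |w − 2| < 1, so |w| < 3. Then |w - 4| ≤ 3 + 4 = 7.
Hence |(w^2 - 6w + 2) + 6| ≤ 7|w − 2| < ϵ provided |w − 2| < ϵ/7.
Choosing δ = min(1, ϵ/7) ensures both conditions, hence |(w^2 - 6w + 2) + 6| < ϵ.

δ = min(1, ϵ/7)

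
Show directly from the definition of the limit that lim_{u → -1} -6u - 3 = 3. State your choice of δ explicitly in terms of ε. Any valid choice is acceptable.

Fix ε > 0. We need δ > 0 so that 0 < |u + 1| < δ implies |(-6u - 3) − 3| < ε.
|(-6u - 3) − 3| = |-6u - 6| = 6|u + 1|.
So 6|u + 1| < ε exactly when |u + 1| < ε/6.
Take δ = ε/6. If 0 < |u + 1| < δ then |(-6u - 3) − 3| = 6|u + 1| < 6·(ε/6) = ε.

δ = ε/6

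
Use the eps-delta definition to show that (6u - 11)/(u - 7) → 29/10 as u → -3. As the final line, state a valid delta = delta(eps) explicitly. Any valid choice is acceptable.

delta = min(5, (50/31)eps)

Let eps > 0. We want delta > 0 with 0 < |u + 3| < delta ⇒ |(6u - 11)/(u - 7) − (29/10)| < eps.
Combining over a common denominator, (6u - 11)/(u - 7) − (29/10) = [(6u - 11)·(-10) − (-29)·(u - 7)] / [(-10)·(u - 7)] = -31(u + 3) / ((-10)(u - 7)).
So |(6u - 11)/(u - 7) − (29/10)| = 31|u + 3| / (10·|u − 7|).
Restrict delta ≤ 5. Then |u + 3| < 5 gives |u − 7| = |(u + 3) + (-10)| ≥ 10 − 5 = 5.
Hence |(6u - 11)/(u - 7) − (29/10)| < 31|u + 3|/(10·5) = (31/50)|u + 3|, which is < eps once |u + 3| < (50/31)eps.
Take delta = min(5, (50/31)eps). Then 0 < |u + 3| < delta forces both bounds, so |(6u - 11)/(u - 7) − (29/10)| < eps.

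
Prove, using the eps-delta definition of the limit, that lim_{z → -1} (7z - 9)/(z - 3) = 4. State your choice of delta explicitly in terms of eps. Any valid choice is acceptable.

Suppose eps > 0. We want delta > 0 with 0 < |z + 1| < delta ⇒ |(7z - 9)/(z - 3) − 4| < eps.
Combining over a common denominator, (7z - 9)/(z - 3) − 4 = [(7z - 9)·(-4) − (-16)·(z - 3)] / [(-4)·(z - 3)] = -12(z + 1) / ((-4)(z - 3)).
So |(7z - 9)/(z - 3) − 4| = 12|z + 1| / (4·|z − 3|).
Require delta ≤ 2, so |z − 3| ≥ |-4| − |z + 1| > 4 − 2 = 2.
Hence |(7z - 9)/(z - 3) − 4| < 12|z + 1|/(4·2) = (3/2)|z + 1|, which is < eps once |z + 1| < (2/3)eps.
Take delta = min(2, (2/3)eps). Then 0 < |z + 1| < delta forces both bounds, so |(7z - 9)/(z - 3) − 4| < eps.

delta = min(2, (2/3)eps)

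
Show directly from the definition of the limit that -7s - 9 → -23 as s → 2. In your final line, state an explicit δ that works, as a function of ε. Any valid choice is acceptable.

Let ε > 0 be given. We need δ > 0 so that 0 < |s − 2| < δ implies |(-7s - 9) + 23| < ε.
|(-7s - 9) + 23| = |-7s + 14| = 7|s − 2|.
So 7|s − 2| < ε exactly when |s − 2| < ε/7.
Choosing δ = ε/7 gives |(-7s - 9) + 23| = 7|s − 2| < ε whenever |s − 2| < δ.

δ = ε/7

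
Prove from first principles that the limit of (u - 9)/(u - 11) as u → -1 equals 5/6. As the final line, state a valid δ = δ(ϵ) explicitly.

δ = min(6, 36ϵ)

Let ϵ > 0 be given. We want δ > 0 with 0 < |u + 1| < δ ⇒ |(u - 9)/(u - 11) − (5/6)| < ϵ.
Combining over a common denominator, (u - 9)/(u - 11) − (5/6) = [(u - 9)·(-12) − (-10)·(u - 11)] / [(-12)·(u - 11)] = -2(u + 1) / ((-12)(u - 11)).
So |(u - 9)/(u - 11) − (5/6)| = 2|u + 1| / (12·|u − 11|).
Restrict δ ≤ 6. Then |u + 1| < 6 gives |u − 11| = |(u + 1) + (-12)| ≥ 12 − 6 = 6.
Hence |(u - 9)/(u - 11) − (5/6)| < 2|u + 1|/(12·6) = (1/36)|u + 1|, which is < ϵ once |u + 1| < 36ϵ.
Take δ = min(6, 36ϵ). Then 0 < |u + 1| < δ forces both bounds, so |(u - 9)/(u - 11) − (5/6)| < ϵ.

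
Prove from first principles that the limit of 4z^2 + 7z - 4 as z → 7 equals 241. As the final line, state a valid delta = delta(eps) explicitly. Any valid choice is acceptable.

delta = min(1, eps/67)

Fix eps > 0. We want delta > 0 such that 0 < |z − 7| < delta implies |(4z^2 + 7z - 4) − 241| < eps.
(4z^2 + 7z - 4) − 241 = 4z^2 + 7z - 245 = (z − 7)(4z + 35).
So |(4z^2 + 7z - 4) − 241| = |z − 7|·|4z + 35|.
Require delta ≤ 1. Then |z − 7| < 1 gives |z| < 8, and by the triangle inequality |4z + 35| ≤ 4·8 + 35 = 67.
Hence |(4z^2 + 7z - 4) − 241| ≤ 67|z − 7| < eps provided |z − 7| < eps/67.
Take delta = min(1, eps/67). Then 0 < |z − 7| < delta gives both |z − 7| < 1 and |z − 7| < eps/67, so |(4z^2 + 7z - 4) − 241| < eps.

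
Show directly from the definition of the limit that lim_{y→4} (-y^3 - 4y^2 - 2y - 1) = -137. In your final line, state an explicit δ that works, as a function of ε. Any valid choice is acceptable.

δ = min(1, ε/99)

Fix ε > 0. We want δ > 0 such that 0 < |y − 4| < δ implies |(-y^3 - 4y^2 - 2y - 1) + 137| < ε.
(-y^3 - 4y^2 - 2y - 1) + 137 = -y^3 - 4y^2 - 2y + 136 = (y − 4)(-y^2 - 8y - 34).
So |(-y^3 - 4y^2 - 2y - 1) + 137| = |y − 4|·|-y^2 - 8y - 34|.
Require δ ≤ 1. Then |y − 4| < 1 gives |y| < 5, and by the triangle inequality |-y^2 - 8y - 34| ≤ 5^2 + 8·5 + 34 = 99.
Hence |(-y^3 - 4y^2 - 2y - 1) + 137| ≤ 99|y − 4| < ε provided |y − 4| < ε/99.
Take δ = min(1, ε/99). Then 0 < |y − 4| < δ gives both |y − 4| < 1 and |y − 4| < ε/99, so |(-y^3 - 4y^2 - 2y - 1) + 137| < ε.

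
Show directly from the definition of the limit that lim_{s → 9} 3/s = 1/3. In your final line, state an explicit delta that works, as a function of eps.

delta = min(9/2, (27/2)eps)

Fix eps > 0. We seek delta > 0 such that 0 < |s − 9| < delta implies |3/s − (1/3)| < eps.
|3/s − (1/3)| = 3·|9 − s|/(9·|s|) = 3|s − 9|/(9|s|).
Require delta ≤ 9/2 so that |s| > 9 − 9/2 = 9/2, hence 9|s| > 81/2.
Then |3/s − (1/3)| < 3|s − 9|/(81/2), which is < eps when |s − 9| < (27/2)eps.
Take delta = min(9/2, (27/2)eps). Then 0 < |s − 9| < delta gives both |s − 9| < 9/2 and |s − 9| < (27/2)eps, so |3/s − (1/3)| < eps.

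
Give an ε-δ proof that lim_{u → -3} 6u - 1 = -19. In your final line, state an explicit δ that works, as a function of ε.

δ = ε/6

Let ε > 0. We need δ > 0 so that 0 < |u + 3| < δ implies |(6u - 1) + 19| < ε.
|(6u - 1) + 19| = |6u + 18| = 6|u + 3|.
So 6|u + 3| < ε exactly when |u + 3| < ε/6.
Take δ = ε/6. If 0 < |u + 3| < δ then |(6u - 1) + 19| = 6|u + 3| < 6·(ε/6) = ε.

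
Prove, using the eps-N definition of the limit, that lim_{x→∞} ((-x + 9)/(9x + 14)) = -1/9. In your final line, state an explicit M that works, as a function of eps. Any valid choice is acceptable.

Let eps > 0 be given. We seek M > 0 such that x > M implies |(-x + 9)/(9x + 14) + 1/9| < eps.
(-x + 9)/(9x + 14) + 1/9 = (9(-x + 9) − (-1)(9x + 14)) / (9(9x + 14)) = 95/(9(9x + 14)).
For x > 0 we have 9x + 14 > 9x, so |(-x + 9)/(9x + 14) + 1/9| = 95/(9(9x + 14)) < 95/(9·9x) = (95/81)/x.
Thus |(-x + 9)/(9x + 14) + 1/9| < eps whenever x > (95/81)/eps.
Take M = (95/81)/eps. If x > M then |(-x + 9)/(9x + 14) + 1/9| < (95/81)/x < eps.

M = (95/81)/eps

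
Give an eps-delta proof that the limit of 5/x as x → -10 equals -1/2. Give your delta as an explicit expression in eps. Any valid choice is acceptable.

Let eps > 0 be given. We seek delta > 0 such that 0 < |x + 10| < delta implies |5/x + 1/2| < eps.
|5/x + 1/2| = 5·|-10 − x|/(10·|x|) = 5|x + 10|/(10|x|).
Restrict delta ≤ 5. Then |x + 10| < 5 gives |x| > 5, so 10|x| > 50.
Then |5/x + 1/2| < 5|x + 10|/50, which is < eps when |x + 10| < 10eps.
Take delta = min(5, 10eps). Then 0 < |x + 10| < delta gives both |x + 10| < 5 and |x + 10| < 10eps, so |5/x + 1/2| < eps.

delta = min(5, 10eps)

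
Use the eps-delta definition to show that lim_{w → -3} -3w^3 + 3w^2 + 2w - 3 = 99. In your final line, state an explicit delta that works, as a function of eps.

delta = min(1, eps/130)

Suppose eps > 0. We want delta > 0 such that 0 < |w + 3| < delta implies |(-3w^3 + 3w^2 + 2w - 3) − 99| < eps.
(-3w^3 + 3w^2 + 2w - 3) − 99 = -3w^3 + 3w^2 + 2w - 102 = (w + 3)(-3w^2 + 12w - 34).
So |(-3w^3 + 3w^2 + 2w - 3) − 99| = |w + 3|·|-3w^2 + 12w - 34|.
Require delta ≤ 1. Then |w + 3| < 1 gives |w| < 4, and by the triangle inequality |-3w^2 + 12w - 34| ≤ 3·4^2 + 12·4 + 34 = 130.
Hence |(-3w^3 + 3w^2 + 2w - 3) − 99| ≤ 130|w + 3| < eps provided |w + 3| < eps/130.
Choosing delta = min(1, eps/130) ensures both conditions, hence |(-3w^3 + 3w^2 + 2w - 3) − 99| < eps.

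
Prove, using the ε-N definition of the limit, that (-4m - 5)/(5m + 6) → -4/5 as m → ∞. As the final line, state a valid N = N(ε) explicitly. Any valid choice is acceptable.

N = (1/25)/ε

Let ε > 0. For m ≥ 1, |(-4m - 5)/(5m + 6) + 4/5| = |-1|/(5(5m + 6)) = 1/(5(5m + 6)).
Since 5m + 6 ≥ 5m for m ≥ 1, this is ≤ 1/(5·5m) = (1/25)/m.
So |(-4m - 5)/(5m + 6) + 4/5| < ε whenever m > (1/25)/ε.
Take N = (1/25)/ε. If m > N then |(-4m - 5)/(5m + 6) + 4/5| ≤ (1/25)/m < ε.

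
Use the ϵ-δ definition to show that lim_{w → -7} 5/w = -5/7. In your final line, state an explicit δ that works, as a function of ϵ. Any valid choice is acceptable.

Fix ϵ > 0. We seek δ > 0 such that 0 < |w + 7| < δ implies |5/w + 5/7| < ϵ.
|5/w + 5/7| = 5·|-7 − w|/(7·|w|) = 5|w + 7|/(7|w|).
Require δ ≤ 7/2 so that |w| > 7 − 7/2 = 7/2, hence 7|w| > 49/2.
Then |5/w + 5/7| < 5|w + 7|/(49/2), which is < ϵ when |w + 7| < (49/10)ϵ.
Take δ = min(7/2, (49/10)ϵ). Then 0 < |w + 7| < δ gives both |w + 7| < 7/2 and |w + 7| < (49/10)ϵ, so |5/w + 5/7| < ϵ.

δ = min(7/2, (49/10)ϵ)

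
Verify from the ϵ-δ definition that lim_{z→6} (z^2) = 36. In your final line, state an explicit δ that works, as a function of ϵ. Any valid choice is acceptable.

δ = min(2, ϵ/14)

Suppose ϵ > 0. We seek δ > 0 with 0 < |z − 6| < δ ⇒ |z^2 − 36| < ϵ.
Factor: z^2 − 36 = (z − 6)(z + 6), so |z^2 − 36| = |z − 6|·|z + 6|.
Restrict δ ≤ 2. Then |z − 6| < 2 gives |z| < 8, so by the triangle inequality |z + 6| ≤ 8 + 6 = 14.
Hence |z^2 − 36| ≤ 14|z − 6|, which is < ϵ once |z − 6| < ϵ/14.
Take δ = min(2, ϵ/14). If 0 < |z − 6| < δ then both bounds hold and |z^2 − 36| ≤ 14|z − 6| < 14·(ϵ/14) = ϵ.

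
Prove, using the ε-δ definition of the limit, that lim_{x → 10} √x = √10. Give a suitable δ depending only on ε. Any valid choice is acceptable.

Suppose ε > 0. We want δ > 0 such that 0 < |x − 10| < δ implies |√x − √10| < ε.
Rationalise: √x − √10 = (x − 10)/(√x + √10), so |√x − √10| = |x − 10|/(√x + √10).
Restrict δ ≤ 10 so that |x − 10| < 10 forces x > 0, and then √x + √10 > √10.
Hence |√x − √10| < |x − 10|/√10, which is < ε once |x − 10| < √10·ε.
Take δ = min(10, √10·ε). If 0 < |x − 10| < δ then x > 0 and |√x − √10| < |x − 10|/√10 < ε.

δ = min(10, √10·ε)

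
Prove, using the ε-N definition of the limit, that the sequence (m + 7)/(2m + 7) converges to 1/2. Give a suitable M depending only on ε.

M = (7/4)/ε

Let ε > 0 be given. For m ≥ 1, |(m + 7)/(2m + 7) − (1/2)| = |7|/(2(2m + 7)) = 7/(2(2m + 7)).
Since 2m + 7 ≥ 2m for m ≥ 1, this is ≤ 7/(2·2m) = (7/4)/m.
So |(m + 7)/(2m + 7) − (1/2)| < ε whenever m > (7/4)/ε.
Take M = (7/4)/ε. If m > M then |(m + 7)/(2m + 7) − (1/2)| ≤ (7/4)/m < ε.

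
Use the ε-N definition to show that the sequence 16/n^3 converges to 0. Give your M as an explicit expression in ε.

Fix ε > 0. For n ≥ 1, |16/n^3 − 0| = 16/n^3.
16/n^3 < ε ⇔ n^3 > 16/ε ⇔ n > (16/ε)^{1/3}.
Take M = (16/ε)^{1/3}. Then n > M implies 16/n^3 < ε.

M = (16/ε)^{1/3}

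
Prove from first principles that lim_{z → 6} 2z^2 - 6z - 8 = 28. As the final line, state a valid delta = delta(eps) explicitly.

Let eps > 0 be given. We want delta > 0 such that 0 < |z − 6| < delta implies |(2z^2 - 6z - 8) − 28| < eps.
(2z^2 - 6z - 8) − 28 = 2z^2 - 6z - 36 = (z − 6)(2z + 6).
So |(2z^2 - 6z - 8) − 28| = |z − 6|·|2z + 6|.
Assume first that |z − 6| < 1, so |z| < 7. Then |2z + 6| ≤ 2·7 + 6 = 20.
Hence |(2z^2 - 6z - 8) − 28| ≤ 20|z − 6| < eps provided |z − 6| < eps/20.
Take delta = min(1, eps/20). Then 0 < |z − 6| < delta gives both |z − 6| < 1 and |z − 6| < eps/20, so |(2z^2 - 6z - 8) − 28| < eps.

delta = min(1, eps/20)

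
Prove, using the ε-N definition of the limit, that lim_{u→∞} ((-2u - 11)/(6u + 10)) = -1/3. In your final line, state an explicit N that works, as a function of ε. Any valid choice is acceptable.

N = (23/18)/ε

Fix ε > 0. We seek N > 0 such that u > N implies |(-2u - 11)/(6u + 10) + 1/3| < ε.
(-2u - 11)/(6u + 10) + 1/3 = (6(-2u - 11) − (-2)(6u + 10)) / (6(6u + 10)) = -46/(6(6u + 10)).
For u > 0 we have 6u + 10 > 6u, so |(-2u - 11)/(6u + 10) + 1/3| = 46/(6(6u + 10)) < 46/(6·6u) = (23/18)/u.
Thus |(-2u - 11)/(6u + 10) + 1/3| < ε whenever u > (23/18)/ε.
Take N = (23/18)/ε. If u > N then |(-2u - 11)/(6u + 10) + 1/3| < (23/18)/u < ε.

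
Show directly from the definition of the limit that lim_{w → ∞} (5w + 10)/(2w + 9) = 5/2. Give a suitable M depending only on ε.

M = (25/4)/ε

Suppose ε > 0. We seek M > 0 such that w > M implies |(5w + 10)/(2w + 9) − (5/2)| < ε.
(5w + 10)/(2w + 9) − (5/2) = (2(5w + 10) − 5(2w + 9)) / (2(2w + 9)) = -25/(2(2w + 9)).
For w > 0 we have 2w + 9 > 2w, so |(5w + 10)/(2w + 9) − (5/2)| = 25/(2(2w + 9)) < 25/(2·2w) = (25/4)/w.
Thus |(5w + 10)/(2w + 9) − (5/2)| < ε whenever w > (25/4)/ε.
Take M = (25/4)/ε. If w > M then |(5w + 10)/(2w + 9) − (5/2)| < (25/4)/w < ε.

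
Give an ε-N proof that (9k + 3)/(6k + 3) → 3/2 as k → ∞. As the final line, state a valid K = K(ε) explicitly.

Suppose ε > 0. For k ≥ 1, |(9k + 3)/(6k + 3) − (3/2)| = |-9|/(6(6k + 3)) = 9/(6(6k + 3)).
Since 6k + 3 ≥ 6k for k ≥ 1, this is ≤ 9/(6·6k) = (1/4)/k.
So |(9k + 3)/(6k + 3) − (3/2)| < ε whenever k > (1/4)/ε.
Take K = (1/4)/ε. If k > K then |(9k + 3)/(6k + 3) − (3/2)| ≤ (1/4)/k < ε.

K = (1/4)/ε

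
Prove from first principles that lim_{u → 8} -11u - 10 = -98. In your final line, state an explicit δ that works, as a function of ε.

δ = ε/11

Suppose ε > 0. We need δ > 0 so that 0 < |u − 8| < δ implies |(-11u - 10) + 98| < ε.
|(-11u - 10) + 98| = |-11u + 88| = 11|u − 8|.
So 11|u − 8| < ε exactly when |u − 8| < ε/11.
Choosing δ = ε/11 gives |(-11u - 10) + 98| = 11|u − 8| < ε whenever |u − 8| < δ.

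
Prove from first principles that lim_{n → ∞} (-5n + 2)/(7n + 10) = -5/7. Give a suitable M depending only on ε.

Let ε > 0. For n ≥ 1, |(-5n + 2)/(7n + 10) + 5/7| = |64|/(7(7n + 10)) = 64/(7(7n + 10)).
Since 7n + 10 ≥ 7n for n ≥ 1, this is ≤ 64/(7·7n) = (64/49)/n.
So |(-5n + 2)/(7n + 10) + 5/7| < ε whenever n > (64/49)/ε.
Take M = (64/49)/ε. If n > M then |(-5n + 2)/(7n + 10) + 5/7| ≤ (64/49)/n < ε.

M = (64/49)/ε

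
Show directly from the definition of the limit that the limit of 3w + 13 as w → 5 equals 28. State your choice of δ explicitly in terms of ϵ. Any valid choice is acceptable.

Let ϵ > 0 be given. We need δ > 0 so that 0 < |w − 5| < δ implies |(3w + 13) − 28| < ϵ.
Since (3w + 13) − 28 = 3(w − 5), we have |(3w + 13) − 28| = 3|w − 5|.
Thus it suffices that |w − 5| < ϵ/3.
Choosing δ = ϵ/3 gives |(3w + 13) − 28| = 3|w − 5| < ϵ whenever |w − 5| < δ.

δ = ϵ/3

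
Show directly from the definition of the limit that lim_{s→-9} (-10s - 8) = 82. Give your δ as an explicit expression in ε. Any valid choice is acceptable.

δ = ε/10

Fix ε > 0. We need δ > 0 so that 0 < |s + 9| < δ implies |(-10s - 8) − 82| < ε.
|(-10s - 8) − 82| = |-10s - 90| = 10|s + 9|.
Thus it suffices that |s + 9| < ε/10.
Choosing δ = ε/10 gives |(-10s - 8) − 82| = 10|s + 9| < ε whenever |s + 9| < δ.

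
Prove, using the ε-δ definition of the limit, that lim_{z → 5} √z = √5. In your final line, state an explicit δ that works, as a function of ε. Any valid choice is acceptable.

δ = min(5, √5·ε)

Fix ε > 0. We want δ > 0 such that 0 < |z − 5| < δ implies |√z − √5| < ε.
Rationalise: √z − √5 = (z − 5)/(√z + √5), so |√z − √5| = |z − 5|/(√z + √5).
Restrict δ ≤ 5 so that |z − 5| < 5 forces z > 0, and then √z + √5 > √5.
Hence |√z − √5| < |z − 5|/√5, which is < ε once |z − 5| < √5·ε.
Take δ = min(5, √5·ε). If 0 < |z − 5| < δ then z > 0 and |√z − √5| < |z − 5|/√5 < ε.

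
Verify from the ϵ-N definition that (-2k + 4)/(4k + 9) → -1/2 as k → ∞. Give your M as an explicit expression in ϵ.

M = (17/8)/ϵ

Suppose ϵ > 0. For k ≥ 1, |(-2k + 4)/(4k + 9) + 1/2| = |34|/(4(4k + 9)) = 34/(4(4k + 9)).
Since 4k + 9 ≥ 4k for k ≥ 1, this is ≤ 34/(4·4k) = (17/8)/k.
So |(-2k + 4)/(4k + 9) + 1/2| < ϵ whenever k > (17/8)/ϵ.
Take M = (17/8)/ϵ. If k > M then |(-2k + 4)/(4k + 9) + 1/2| ≤ (17/8)/k < ϵ.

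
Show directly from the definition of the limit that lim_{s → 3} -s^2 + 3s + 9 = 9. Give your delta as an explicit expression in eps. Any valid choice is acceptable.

Let eps > 0 be given. We want delta > 0 such that 0 < |s − 3| < delta implies |(-s^2 + 3s + 9) − 9| < eps.
(-s^2 + 3s + 9) − 9 = -s^2 + 3s = (s − 3)(-s).
So |(-s^2 + 3s + 9) − 9| = |s − 3|·|-s|.
Require delta ≤ 1. Then |s − 3| < 1 gives |s| < 4, and by the triangle inequality |-s| ≤ 4 = 4.
Hence |(-s^2 + 3s + 9) − 9| ≤ 4|s − 3| < eps provided |s − 3| < eps/4.
Choosing delta = min(1, eps/4) ensures both conditions, hence |(-s^2 + 3s + 9) − 9| < eps.

delta = min(1, eps/4)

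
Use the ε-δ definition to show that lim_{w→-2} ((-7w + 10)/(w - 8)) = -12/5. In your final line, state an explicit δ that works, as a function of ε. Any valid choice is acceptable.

Let ε > 0 be given. We want δ > 0 with 0 < |w + 2| < δ ⇒ |(-7w + 10)/(w - 8) + 12/5| < ε.
Combining over a common denominator, (-7w + 10)/(w - 8) + 12/5 = [(-7w + 10)·(-10) − 24·(w - 8)] / [(-10)·(w - 8)] = 46(w + 2) / ((-10)(w - 8)).
So |(-7w + 10)/(w - 8) + 12/5| = 46|w + 2| / (10·|w − 8|).
Require δ ≤ 5, so |w − 8| ≥ |-10| − |w + 2| > 10 − 5 = 5.
Hence |(-7w + 10)/(w - 8) + 12/5| < 46|w + 2|/(10·5) = (23/25)|w + 2|, which is < ε once |w + 2| < (25/23)ε.
Take δ = min(5, (25/23)ε). Then 0 < |w + 2| < δ forces both bounds, so |(-7w + 10)/(w - 8) + 12/5| < ε.

δ = min(5, (25/23)ε)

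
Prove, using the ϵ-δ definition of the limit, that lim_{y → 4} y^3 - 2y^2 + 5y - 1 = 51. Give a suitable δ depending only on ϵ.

δ = min(1, ϵ/48)

Suppose ϵ > 0. We want δ > 0 such that 0 < |y − 4| < δ implies |(y^3 - 2y^2 + 5y - 1) − 51| < ϵ.
(y^3 - 2y^2 + 5y - 1) − 51 = y^3 - 2y^2 + 5y - 52 = (y − 4)(y^2 + 2y + 13).
So |(y^3 - 2y^2 + 5y - 1) − 51| = |y − 4|·|y^2 + 2y + 13|.
Require δ ≤ 1. Then |y − 4| < 1 gives |y| < 5, and by the triangle inequality |y^2 + 2y + 13| ≤ 5^2 + 2·5 + 13 = 48.
Hence |(y^3 - 2y^2 + 5y - 1) − 51| ≤ 48|y − 4| < ϵ provided |y − 4| < ϵ/48.
Choosing δ = min(1, ϵ/48) ensures both conditions, hence |(y^3 - 2y^2 + 5y - 1) − 51| < ϵ.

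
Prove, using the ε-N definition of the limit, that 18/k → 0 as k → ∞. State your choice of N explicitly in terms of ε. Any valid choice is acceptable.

Suppose ε > 0. For k ≥ 1, |18/k − 0| = 18/(k) ≤ 18/k.
We need 18/k < ε, i.e. k > 18/ε.
Take N = 18/ε. If k > N then |18/k| ≤ 18/k < ε.

N = 18/ε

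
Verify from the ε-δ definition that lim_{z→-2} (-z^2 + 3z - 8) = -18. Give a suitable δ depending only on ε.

Suppose ε > 0. We want δ > 0 such that 0 < |z + 2| < δ implies |(-z^2 + 3z - 8) + 18| < ε.
(-z^2 + 3z - 8) + 18 = -z^2 + 3z + 10 = (z + 2)(-z + 5).
So |(-z^2 + 3z - 8) + 18| = |z + 2|·|-z + 5|.
Assume first that |z + 2| < 1, so |z| < 3. Then |-z + 5| ≤ 3 + 5 = 8.
Hence |(-z^2 + 3z - 8) + 18| ≤ 8|z + 2| < ε provided |z + 2| < ε/8.
Choosing δ = min(1, ε/8) ensures both conditions, hence |(-z^2 + 3z - 8) + 18| < ε.

δ = min(1, ε/8)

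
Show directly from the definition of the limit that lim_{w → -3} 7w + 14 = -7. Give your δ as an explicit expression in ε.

Fix ε > 0. We need δ > 0 so that 0 < |w + 3| < δ implies |(7w + 14) + 7| < ε.
Since (7w + 14) + 7 = 7(w + 3), we have |(7w + 14) + 7| = 7|w + 3|.
So 7|w + 3| < ε exactly when |w + 3| < ε/7.
Take δ = ε/7. If 0 < |w + 3| < δ then |(7w + 14) + 7| = 7|w + 3| < 7·(ε/7) = ε.

δ = ε/7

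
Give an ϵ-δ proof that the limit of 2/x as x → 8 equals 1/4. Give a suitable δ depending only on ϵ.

Fix ϵ > 0. We seek δ > 0 such that 0 < |x − 8| < δ implies |2/x − (1/4)| < ϵ.
|2/x − (1/4)| = 2·|8 − x|/(8·|x|) = 2|x − 8|/(8|x|).
Restrict δ ≤ 4. Then |x − 8| < 4 gives |x| > 4, so 8|x| > 32.
Then |2/x − (1/4)| < 2|x − 8|/32, which is < ϵ when |x − 8| < 16ϵ.
Take δ = min(4, 16ϵ). Then 0 < |x − 8| < δ gives both |x − 8| < 4 and |x − 8| < 16ϵ, so |2/x − (1/4)| < ϵ.

δ = min(4, 16ϵ)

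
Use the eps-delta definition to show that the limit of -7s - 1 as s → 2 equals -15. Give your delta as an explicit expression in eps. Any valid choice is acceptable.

Suppose eps > 0. We need delta > 0 so that 0 < |s − 2| < delta implies |(-7s - 1) + 15| < eps.
|(-7s - 1) + 15| = |-7s + 14| = 7|s − 2|.
So 7|s − 2| < eps exactly when |s − 2| < eps/7.
Take delta = eps/7. If 0 < |s − 2| < delta then |(-7s - 1) + 15| = 7|s − 2| < 7·(eps/7) = eps.

delta = eps/7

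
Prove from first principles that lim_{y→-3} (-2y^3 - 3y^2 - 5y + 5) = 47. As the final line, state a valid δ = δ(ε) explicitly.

Suppose ε > 0. We want δ > 0 such that 0 < |y + 3| < δ implies |(-2y^3 - 3y^2 - 5y + 5) − 47| < ε.
(-2y^3 - 3y^2 - 5y + 5) − 47 = -2y^3 - 3y^2 - 5y - 42 = (y + 3)(-2y^2 + 3y - 14).
So |(-2y^3 - 3y^2 - 5y + 5) − 47| = |y + 3|·|-2y^2 + 3y - 14|.
Require δ ≤ 1. Then |y + 3| < 1 gives |y| < 4, and by the triangle inequality |-2y^2 + 3y - 14| ≤ 2·4^2 + 3·4 + 14 = 58.
Hence |(-2y^3 - 3y^2 - 5y + 5) − 47| ≤ 58|y + 3| < ε provided |y + 3| < ε/58.
Take δ = min(1, ε/58). Then 0 < |y + 3| < δ gives both |y + 3| < 1 and |y + 3| < ε/58, so |(-2y^3 - 3y^2 - 5y + 5) − 47| < ε.

δ = min(1, ε/58)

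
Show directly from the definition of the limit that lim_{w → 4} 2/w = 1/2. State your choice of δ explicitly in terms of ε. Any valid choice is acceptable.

δ = min(2, 4ε)

Let ε > 0 be given. We seek δ > 0 such that 0 < |w − 4| < δ implies |2/w − (1/2)| < ε.
|2/w − (1/2)| = 2·|4 − w|/(4·|w|) = 2|w − 4|/(4|w|).
Restrict δ ≤ 2. Then |w − 4| < 2 gives |w| > 2, so 4|w| > 8.
Then |2/w − (1/2)| < 2|w − 4|/8, which is < ε when |w − 4| < 4ε.
Take δ = min(2, 4ε). Then 0 < |w − 4| < δ gives both |w − 4| < 2 and |w − 4| < 4ε, so |2/w − (1/2)| < ε.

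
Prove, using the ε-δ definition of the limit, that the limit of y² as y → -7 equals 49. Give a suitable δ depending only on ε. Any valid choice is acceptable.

Let ε > 0. We seek δ > 0 with 0 < |y + 7| < δ ⇒ |y² − 49| < ε.
Factor: y² − 49 = (y + 7)(y - 7), so |y² − 49| = |y + 7|·|y - 7|.
Impose δ ≤ 2 so that |y| < 9; then |y - 7| ≤ 16.
Hence |y² − 49| ≤ 16|y + 7|, which is < ε once |y + 7| < ε/16.
Take δ = min(2, ε/16). If 0 < |y + 7| < δ then both bounds hold and |y² − 49| ≤ 16|y + 7| < 16·(ε/16) = ε.

δ = min(2, ε/16)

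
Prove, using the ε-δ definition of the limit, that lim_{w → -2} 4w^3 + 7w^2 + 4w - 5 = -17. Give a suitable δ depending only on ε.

δ = min(1, ε/45)

Suppose ε > 0. We want δ > 0 such that 0 < |w + 2| < δ implies |(4w^3 + 7w^2 + 4w - 5) + 17| < ε.
(4w^3 + 7w^2 + 4w - 5) + 17 = 4w^3 + 7w^2 + 4w + 12 = (w + 2)(4w^2 - w + 6).
So |(4w^3 + 7w^2 + 4w - 5) + 17| = |w + 2|·|4w^2 - w + 6|.
Require δ ≤ 1. Then |w + 2| < 1 gives |w| < 3, and by the triangle inequality |4w^2 - w + 6| ≤ 4·3^2 + 3 + 6 = 45.
Hence |(4w^3 + 7w^2 + 4w - 5) + 17| ≤ 45|w + 2| < ε provided |w + 2| < ε/45.
Choosing δ = min(1, ε/45) ensures both conditions, hence |(4w^3 + 7w^2 + 4w - 5) + 17| < ε.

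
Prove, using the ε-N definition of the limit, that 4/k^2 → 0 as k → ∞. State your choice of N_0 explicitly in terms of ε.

Fix ε > 0. For k ≥ 1, |4/k^2 − 0| = 4/k^2.
4/k^2 < ε ⇔ k^2 > 4/ε ⇔ k > (4/ε)^{1/2}.
Take N_0 = (4/ε)^{1/2}. Then k > N_0 implies 4/k^2 < ε.

N_0 = (4/ε)^{1/2}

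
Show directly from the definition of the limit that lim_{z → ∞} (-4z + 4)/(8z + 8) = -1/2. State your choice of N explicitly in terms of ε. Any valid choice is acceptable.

N = 1/ε

Suppose ε > 0. We seek N > 0 such that z > N implies |(-4z + 4)/(8z + 8) + 1/2| < ε.
(-4z + 4)/(8z + 8) + 1/2 = (8(-4z + 4) − (-4)(8z + 8)) / (8(8z + 8)) = 64/(8(8z + 8)).
For z > 0 we have 8z + 8 > 8z, so |(-4z + 4)/(8z + 8) + 1/2| = 64/(8(8z + 8)) < 64/(8·8z) = 1/z.
Thus |(-4z + 4)/(8z + 8) + 1/2| < ε whenever z > 1/ε.
Take N = 1/ε. If z > N then |(-4z + 4)/(8z + 8) + 1/2| < 1/z < ε.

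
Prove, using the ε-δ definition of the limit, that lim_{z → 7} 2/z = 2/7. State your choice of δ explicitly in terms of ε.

Fix ε > 0. We seek δ > 0 such that 0 < |z − 7| < δ implies |2/z − (2/7)| < ε.
|2/z − (2/7)| = 2·|7 − z|/(7·|z|) = 2|z − 7|/(7|z|).
Require δ ≤ 7/2 so that |z| > 7 − 7/2 = 7/2, hence 7|z| > 49/2.
Then |2/z − (2/7)| < 2|z − 7|/(49/2), which is < ε when |z − 7| < (49/4)ε.
Take δ = min(7/2, (49/4)ε). Then 0 < |z − 7| < δ gives both |z − 7| < 7/2 and |z − 7| < (49/4)ε, so |2/z − (2/7)| < ε.

δ = min(7/2, (49/4)ε)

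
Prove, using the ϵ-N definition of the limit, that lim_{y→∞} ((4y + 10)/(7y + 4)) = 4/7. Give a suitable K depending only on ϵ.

K = (54/49)/ϵ

Fix ϵ > 0. We seek K > 0 such that y > K implies |(4y + 10)/(7y + 4) − (4/7)| < ϵ.
(4y + 10)/(7y + 4) − (4/7) = (7(4y + 10) − 4(7y + 4)) / (7(7y + 4)) = 54/(7(7y + 4)).
For y > 0 we have 7y + 4 > 7y, so |(4y + 10)/(7y + 4) − (4/7)| = 54/(7(7y + 4)) < 54/(7·7y) = (54/49)/y.
Thus |(4y + 10)/(7y + 4) − (4/7)| < ϵ whenever y > (54/49)/ϵ.
Take K = (54/49)/ϵ. If y > K then |(4y + 10)/(7y + 4) − (4/7)| < (54/49)/y < ϵ.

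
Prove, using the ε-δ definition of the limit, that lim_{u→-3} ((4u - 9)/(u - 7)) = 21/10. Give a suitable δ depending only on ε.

Fix ε > 0. We want δ > 0 with 0 < |u + 3| < δ ⇒ |(4u - 9)/(u - 7) − (21/10)| < ε.
Combining over a common denominator, (4u - 9)/(u - 7) − (21/10) = [(4u - 9)·(-10) − (-21)·(u - 7)] / [(-10)·(u - 7)] = -19(u + 3) / ((-10)(u - 7)).
So |(4u - 9)/(u - 7) − (21/10)| = 19|u + 3| / (10·|u − 7|).
Require δ ≤ 5, so |u − 7| ≥ |-10| − |u + 3| > 10 − 5 = 5.
Hence |(4u - 9)/(u - 7) − (21/10)| < 19|u + 3|/(10·5) = (19/50)|u + 3|, which is < ε once |u + 3| < (50/19)ε.
Take δ = min(5, (50/19)ε). Then 0 < |u + 3| < δ forces both bounds, so |(4u - 9)/(u - 7) − (21/10)| < ε.

δ = min(5, (50/19)ε)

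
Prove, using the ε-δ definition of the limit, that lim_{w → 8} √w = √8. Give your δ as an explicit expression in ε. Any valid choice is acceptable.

Suppose ε > 0. We want δ > 0 such that 0 < |w − 8| < δ implies |√w − √8| < ε.
Multiplying by the conjugate, |√w − √8| = |w − 8|/(√w + √8).
Restrict δ ≤ 8 so that |w − 8| < 8 forces w > 0, and then √w + √8 > √8.
Hence |√w − √8| < |w − 8|/√8, which is < ε once |w − 8| < √8·ε.
Take δ = min(8, √8·ε). If 0 < |w − 8| < δ then w > 0 and |√w − √8| < |w − 8|/√8 < ε.

δ = min(8, √8·ε)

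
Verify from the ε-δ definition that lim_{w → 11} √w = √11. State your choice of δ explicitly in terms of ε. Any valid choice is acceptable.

δ = min(11, √11·ε)

Fix ε > 0. We want δ > 0 such that 0 < |w − 11| < δ implies |√w − √11| < ε.
Rationalise: √w − √11 = (w − 11)/(√w + √11), so |√w − √11| = |w − 11|/(√w + √11).
Restrict δ ≤ 11 so that |w − 11| < 11 forces w > 0, and then √w + √11 > √11.
Hence |√w − √11| < |w − 11|/√11, which is < ε once |w − 11| < √11·ε.
Take δ = min(11, √11·ε). If 0 < |w − 11| < δ then w > 0 and |√w − √11| < |w − 11|/√11 < ε.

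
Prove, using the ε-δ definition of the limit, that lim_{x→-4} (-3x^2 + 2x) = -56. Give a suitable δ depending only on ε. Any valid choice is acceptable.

Let ε > 0 be given. We want δ > 0 such that 0 < |x + 4| < δ implies |(-3x^2 + 2x) + 56| < ε.
(-3x^2 + 2x) + 56 = -3x^2 + 2x + 56 = (x + 4)(-3x + 14).
So |(-3x^2 + 2x) + 56| = |x + 4|·|-3x + 14|.
Require δ ≤ 2. Then |x + 4| < 2 gives |x| < 6, and by the triangle inequality |-3x + 14| ≤ 3·6 + 14 = 32.
Hence |(-3x^2 + 2x) + 56| ≤ 32|x + 4| < ε provided |x + 4| < ε/32.
Take δ = min(2, ε/32). Then 0 < |x + 4| < δ gives both |x + 4| < 2 and |x + 4| < ε/32, so |(-3x^2 + 2x) + 56| < ε.

δ = min(2, ε/32)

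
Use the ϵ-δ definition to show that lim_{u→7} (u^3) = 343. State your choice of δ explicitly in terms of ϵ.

δ = min(2, ϵ/193)

Let ϵ > 0 be given. We seek δ > 0 with 0 < |u − 7| < δ ⇒ |u^3 − 343| < ϵ.
Factor: u^3 − 343 = (u − 7)(u^2 + 7u + 49), so |u^3 − 343| = |u − 7|·|u^2 + 7u + 49|.
Restrict δ ≤ 2. Then |u − 7| < 2 gives |u| < 9, so by the triangle inequality |u^2 + 7u + 49| ≤ 9^2 + 7·9 + 49 = 193.
Hence |u^3 − 343| ≤ 193|u − 7|, which is < ϵ once |u − 7| < ϵ/193.
Take δ = min(2, ϵ/193). If 0 < |u − 7| < δ then both bounds hold and |u^3 − 343| ≤ 193|u − 7| < 193·(ϵ/193) = ϵ.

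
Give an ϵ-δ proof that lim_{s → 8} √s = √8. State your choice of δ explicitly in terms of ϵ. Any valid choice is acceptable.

δ = min(8, √8·ϵ)

Let ϵ > 0. We want δ > 0 such that 0 < |s − 8| < δ implies |√s − √8| < ϵ.
Rationalise: √s − √8 = (s − 8)/(√s + √8), so |√s − √8| = |s − 8|/(√s + √8).
Restrict δ ≤ 8 so that |s − 8| < 8 forces s > 0, and then √s + √8 > √8.
Hence |√s − √8| < |s − 8|/√8, which is < ϵ once |s − 8| < √8·ϵ.
Take δ = min(8, √8·ϵ). If 0 < |s − 8| < δ then s > 0 and |√s − √8| < |s − 8|/√8 < ϵ.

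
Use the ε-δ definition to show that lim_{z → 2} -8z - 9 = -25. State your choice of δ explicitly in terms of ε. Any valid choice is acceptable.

Fix ε > 0. We need δ > 0 so that 0 < |z − 2| < δ implies |(-8z - 9) + 25| < ε.
Since (-8z - 9) + 25 = -8(z − 2), we have |(-8z - 9) + 25| = 8|z − 2|.
So 8|z − 2| < ε exactly when |z − 2| < ε/8.
Choosing δ = ε/8 gives |(-8z - 9) + 25| = 8|z − 2| < ε whenever |z − 2| < δ.

δ = ε/8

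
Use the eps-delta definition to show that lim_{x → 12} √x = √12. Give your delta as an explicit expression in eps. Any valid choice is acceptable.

delta = min(12, √12·eps)

Let eps > 0 be given. We want delta > 0 such that 0 < |x − 12| < delta implies |√x − √12| < eps.
Multiplying by the conjugate, |√x − √12| = |x − 12|/(√x + √12).
Restrict delta ≤ 12 so that |x − 12| < 12 forces x > 0, and then √x + √12 > √12.
Hence |√x − √12| < |x − 12|/√12, which is < eps once |x − 12| < √12·eps.
Take delta = min(12, √12·eps). If 0 < |x − 12| < delta then x > 0 and |√x − √12| < |x − 12|/√12 < eps.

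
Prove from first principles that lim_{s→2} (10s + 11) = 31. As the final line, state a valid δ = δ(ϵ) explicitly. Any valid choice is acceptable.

Let ϵ > 0 be given. We need δ > 0 so that 0 < |s − 2| < δ implies |(10s + 11) − 31| < ϵ.
Since (10s + 11) − 31 = 10(s − 2), we have |(10s + 11) − 31| = 10|s − 2|.
So 10|s − 2| < ϵ exactly when |s − 2| < ϵ/10.
Take δ = ϵ/10. If 0 < |s − 2| < δ then |(10s + 11) − 31| = 10|s − 2| < 10·(ϵ/10) = ϵ.

δ = ϵ/10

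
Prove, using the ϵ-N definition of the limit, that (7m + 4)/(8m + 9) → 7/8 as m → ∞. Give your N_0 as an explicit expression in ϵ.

Suppose ϵ > 0. For m ≥ 1, |(7m + 4)/(8m + 9) − (7/8)| = |-31|/(8(8m + 9)) = 31/(8(8m + 9)).
Since 8m + 9 ≥ 8m for m ≥ 1, this is ≤ 31/(8·8m) = (31/64)/m.
So |(7m + 4)/(8m + 9) − (7/8)| < ϵ whenever m > (31/64)/ϵ.
Take N_0 = (31/64)/ϵ. If m > N_0 then |(7m + 4)/(8m + 9) − (7/8)| ≤ (31/64)/m < ϵ.

N_0 = (31/64)/ϵ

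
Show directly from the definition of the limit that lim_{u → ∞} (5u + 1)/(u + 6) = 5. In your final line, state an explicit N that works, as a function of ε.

Fix ε > 0. We seek N > 0 such that u > N implies |(5u + 1)/(u + 6) − 5| < ε.
(5u + 1)/(u + 6) − 5 = ((5u + 1) − 5(u + 6)) / ((u + 6)) = -29/((u + 6)).
For u > 0 we have u + 6 > u, so |(5u + 1)/(u + 6) − 5| = 29/((u + 6)) < 29/(u) = 29/u.
Thus |(5u + 1)/(u + 6) − 5| < ε whenever u > 29/ε.
Take N = 29/ε. If u > N then |(5u + 1)/(u + 6) − 5| < 29/u < ε.

N = 29/ε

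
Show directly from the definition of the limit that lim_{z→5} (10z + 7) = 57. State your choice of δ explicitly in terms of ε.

Let ε > 0 be given. We need δ > 0 so that 0 < |z − 5| < δ implies |(10z + 7) − 57| < ε.
Since (10z + 7) − 57 = 10(z − 5), we have |(10z + 7) − 57| = 10|z − 5|.
So 10|z − 5| < ε exactly when |z − 5| < ε/10.
Choosing δ = ε/10 gives |(10z + 7) − 57| = 10|z − 5| < ε whenever |z − 5| < δ.

δ = ε/10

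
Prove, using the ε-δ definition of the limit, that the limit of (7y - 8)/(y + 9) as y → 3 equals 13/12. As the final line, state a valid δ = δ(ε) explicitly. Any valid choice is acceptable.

δ = min(6, (72/71)ε)

Fix ε > 0. We want δ > 0 with 0 < |y − 3| < δ ⇒ |(7y - 8)/(y + 9) − (13/12)| < ε.
Combining over a common denominator, (7y - 8)/(y + 9) − (13/12) = [(7y - 8)·12 − 13·(y + 9)] / [12·(y + 9)] = 71(y − 3) / (12(y + 9)).
So |(7y - 8)/(y + 9) − (13/12)| = 71|y − 3| / (12·|y + 9|).
Restrict δ ≤ 6. Then |y − 3| < 6 gives |y + 9| = |(y − 3) + 12| ≥ 12 − 6 = 6.
Hence |(7y - 8)/(y + 9) − (13/12)| < 71|y − 3|/(12·6) = (71/72)|y − 3|, which is < ε once |y − 3| < (72/71)ε.
Take δ = min(6, (72/71)ε). Then 0 < |y − 3| < δ forces both bounds, so |(7y - 8)/(y + 9) − (13/12)| < ε.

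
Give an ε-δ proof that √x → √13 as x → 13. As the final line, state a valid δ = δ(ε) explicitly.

Let ε > 0. We want δ > 0 such that 0 < |x − 13| < δ implies |√x − √13| < ε.
Rationalise: √x − √13 = (x − 13)/(√x + √13), so |√x − √13| = |x − 13|/(√x + √13).
Restrict δ ≤ 13 so that |x − 13| < 13 forces x > 0, and then √x + √13 > √13.
Hence |√x − √13| < |x − 13|/√13, which is < ε once |x − 13| < √13·ε.
Take δ = min(13, √13·ε). If 0 < |x − 13| < δ then x > 0 and |√x − √13| < |x − 13|/√13 < ε.

δ = min(13, √13·ε)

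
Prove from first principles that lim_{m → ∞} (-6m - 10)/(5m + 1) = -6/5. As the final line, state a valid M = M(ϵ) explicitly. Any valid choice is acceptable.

Let ϵ > 0. For m ≥ 1, |(-6m - 10)/(5m + 1) + 6/5| = |-44|/(5(5m + 1)) = 44/(5(5m + 1)).
Since 5m + 1 ≥ 5m for m ≥ 1, this is ≤ 44/(5·5m) = (44/25)/m.
So |(-6m - 10)/(5m + 1) + 6/5| < ϵ whenever m > (44/25)/ϵ.
Take M = (44/25)/ϵ. If m > M then |(-6m - 10)/(5m + 1) + 6/5| ≤ (44/25)/m < ϵ.

M = (44/25)/ϵ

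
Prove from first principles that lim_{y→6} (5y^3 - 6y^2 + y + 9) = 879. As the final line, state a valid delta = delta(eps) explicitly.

delta = min(1, eps/558)

Suppose eps > 0. We want delta > 0 such that 0 < |y − 6| < delta implies |(5y^3 - 6y^2 + y + 9) − 879| < eps.
(5y^3 - 6y^2 + y + 9) − 879 = 5y^3 - 6y^2 + y - 870 = (y − 6)(5y^2 + 24y + 145).
So |(5y^3 - 6y^2 + y + 9) − 879| = |y − 6|·|5y^2 + 24y + 145|.
Assume first that |y − 6| < 1, so |y| < 7. Then |5y^2 + 24y + 145| ≤ 5·7^2 + 24·7 + 145 = 558.
Hence |(5y^3 - 6y^2 + y + 9) − 879| ≤ 558|y − 6| < eps provided |y − 6| < eps/558.
Choosing delta = min(1, eps/558) ensures both conditions, hence |(5y^3 - 6y^2 + y + 9) − 879| < eps.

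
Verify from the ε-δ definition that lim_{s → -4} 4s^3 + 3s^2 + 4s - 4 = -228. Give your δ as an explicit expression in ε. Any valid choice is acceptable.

δ = min(1, ε/221)

Let ε > 0. We want δ > 0 such that 0 < |s + 4| < δ implies |(4s^3 + 3s^2 + 4s - 4) + 228| < ε.
(4s^3 + 3s^2 + 4s - 4) + 228 = 4s^3 + 3s^2 + 4s + 224 = (s + 4)(4s^2 - 13s + 56).
So |(4s^3 + 3s^2 + 4s - 4) + 228| = |s + 4|·|4s^2 - 13s + 56|.
Require δ ≤ 1. Then |s + 4| < 1 gives |s| < 5, and by the triangle inequality |4s^2 - 13s + 56| ≤ 4·5^2 + 13·5 + 56 = 221.
Hence |(4s^3 + 3s^2 + 4s - 4) + 228| ≤ 221|s + 4| < ε provided |s + 4| < ε/221.
Choosing δ = min(1, ε/221) ensures both conditions, hence |(4s^3 + 3s^2 + 4s - 4) + 228| < ε.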